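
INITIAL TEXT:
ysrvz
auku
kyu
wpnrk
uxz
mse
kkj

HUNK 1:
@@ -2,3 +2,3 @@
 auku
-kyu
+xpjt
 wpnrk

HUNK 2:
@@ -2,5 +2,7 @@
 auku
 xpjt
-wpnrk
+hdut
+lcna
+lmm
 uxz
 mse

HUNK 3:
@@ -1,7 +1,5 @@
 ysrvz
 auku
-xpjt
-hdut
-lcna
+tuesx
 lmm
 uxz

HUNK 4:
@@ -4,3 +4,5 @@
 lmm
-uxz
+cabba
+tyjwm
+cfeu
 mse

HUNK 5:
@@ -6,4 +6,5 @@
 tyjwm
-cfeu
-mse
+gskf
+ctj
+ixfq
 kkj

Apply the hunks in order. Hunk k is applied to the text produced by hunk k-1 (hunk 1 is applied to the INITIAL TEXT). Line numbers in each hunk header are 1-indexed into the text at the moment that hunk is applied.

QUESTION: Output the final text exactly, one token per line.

Hunk 1: at line 2 remove [kyu] add [xpjt] -> 7 lines: ysrvz auku xpjt wpnrk uxz mse kkj
Hunk 2: at line 2 remove [wpnrk] add [hdut,lcna,lmm] -> 9 lines: ysrvz auku xpjt hdut lcna lmm uxz mse kkj
Hunk 3: at line 1 remove [xpjt,hdut,lcna] add [tuesx] -> 7 lines: ysrvz auku tuesx lmm uxz mse kkj
Hunk 4: at line 4 remove [uxz] add [cabba,tyjwm,cfeu] -> 9 lines: ysrvz auku tuesx lmm cabba tyjwm cfeu mse kkj
Hunk 5: at line 6 remove [cfeu,mse] add [gskf,ctj,ixfq] -> 10 lines: ysrvz auku tuesx lmm cabba tyjwm gskf ctj ixfq kkj

Answer: ysrvz
auku
tuesx
lmm
cabba
tyjwm
gskf
ctj
ixfq
kkj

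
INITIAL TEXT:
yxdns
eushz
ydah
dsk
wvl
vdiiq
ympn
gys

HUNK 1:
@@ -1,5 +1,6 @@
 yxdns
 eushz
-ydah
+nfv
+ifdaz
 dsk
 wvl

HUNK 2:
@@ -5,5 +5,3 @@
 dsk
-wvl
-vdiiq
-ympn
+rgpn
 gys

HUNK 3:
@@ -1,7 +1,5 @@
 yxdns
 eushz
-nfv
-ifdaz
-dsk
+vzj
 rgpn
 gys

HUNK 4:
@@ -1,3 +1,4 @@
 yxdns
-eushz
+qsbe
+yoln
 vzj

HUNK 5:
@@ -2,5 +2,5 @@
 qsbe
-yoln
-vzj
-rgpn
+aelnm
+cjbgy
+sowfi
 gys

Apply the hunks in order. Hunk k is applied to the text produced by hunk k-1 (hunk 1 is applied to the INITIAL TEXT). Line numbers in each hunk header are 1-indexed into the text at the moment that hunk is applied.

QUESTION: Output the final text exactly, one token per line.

Hunk 1: at line 1 remove [ydah] add [nfv,ifdaz] -> 9 lines: yxdns eushz nfv ifdaz dsk wvl vdiiq ympn gys
Hunk 2: at line 5 remove [wvl,vdiiq,ympn] add [rgpn] -> 7 lines: yxdns eushz nfv ifdaz dsk rgpn gys
Hunk 3: at line 1 remove [nfv,ifdaz,dsk] add [vzj] -> 5 lines: yxdns eushz vzj rgpn gys
Hunk 4: at line 1 remove [eushz] add [qsbe,yoln] -> 6 lines: yxdns qsbe yoln vzj rgpn gys
Hunk 5: at line 2 remove [yoln,vzj,rgpn] add [aelnm,cjbgy,sowfi] -> 6 lines: yxdns qsbe aelnm cjbgy sowfi gys

Answer: yxdns
qsbe
aelnm
cjbgy
sowfi
gys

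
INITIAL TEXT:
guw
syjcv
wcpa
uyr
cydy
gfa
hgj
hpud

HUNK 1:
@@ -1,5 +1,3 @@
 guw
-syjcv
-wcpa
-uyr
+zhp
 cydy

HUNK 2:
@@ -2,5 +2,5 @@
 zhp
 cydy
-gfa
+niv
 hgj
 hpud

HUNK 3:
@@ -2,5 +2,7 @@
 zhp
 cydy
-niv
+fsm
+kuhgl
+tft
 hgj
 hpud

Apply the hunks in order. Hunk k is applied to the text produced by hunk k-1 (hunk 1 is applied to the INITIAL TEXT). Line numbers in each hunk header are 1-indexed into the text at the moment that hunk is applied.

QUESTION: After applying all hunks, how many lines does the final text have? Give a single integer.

Answer: 8

Derivation:
Hunk 1: at line 1 remove [syjcv,wcpa,uyr] add [zhp] -> 6 lines: guw zhp cydy gfa hgj hpud
Hunk 2: at line 2 remove [gfa] add [niv] -> 6 lines: guw zhp cydy niv hgj hpud
Hunk 3: at line 2 remove [niv] add [fsm,kuhgl,tft] -> 8 lines: guw zhp cydy fsm kuhgl tft hgj hpud
Final line count: 8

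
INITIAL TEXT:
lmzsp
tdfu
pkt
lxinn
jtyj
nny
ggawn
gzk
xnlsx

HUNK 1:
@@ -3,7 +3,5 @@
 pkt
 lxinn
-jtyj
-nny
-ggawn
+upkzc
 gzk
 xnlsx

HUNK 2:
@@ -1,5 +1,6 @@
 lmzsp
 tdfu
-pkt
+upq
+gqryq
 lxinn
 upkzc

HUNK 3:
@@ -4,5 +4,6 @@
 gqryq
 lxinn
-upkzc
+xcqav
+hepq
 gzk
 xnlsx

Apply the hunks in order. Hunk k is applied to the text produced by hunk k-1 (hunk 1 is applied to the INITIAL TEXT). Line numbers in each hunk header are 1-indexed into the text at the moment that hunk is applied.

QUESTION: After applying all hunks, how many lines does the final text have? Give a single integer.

Hunk 1: at line 3 remove [jtyj,nny,ggawn] add [upkzc] -> 7 lines: lmzsp tdfu pkt lxinn upkzc gzk xnlsx
Hunk 2: at line 1 remove [pkt] add [upq,gqryq] -> 8 lines: lmzsp tdfu upq gqryq lxinn upkzc gzk xnlsx
Hunk 3: at line 4 remove [upkzc] add [xcqav,hepq] -> 9 lines: lmzsp tdfu upq gqryq lxinn xcqav hepq gzk xnlsx
Final line count: 9

Answer: 9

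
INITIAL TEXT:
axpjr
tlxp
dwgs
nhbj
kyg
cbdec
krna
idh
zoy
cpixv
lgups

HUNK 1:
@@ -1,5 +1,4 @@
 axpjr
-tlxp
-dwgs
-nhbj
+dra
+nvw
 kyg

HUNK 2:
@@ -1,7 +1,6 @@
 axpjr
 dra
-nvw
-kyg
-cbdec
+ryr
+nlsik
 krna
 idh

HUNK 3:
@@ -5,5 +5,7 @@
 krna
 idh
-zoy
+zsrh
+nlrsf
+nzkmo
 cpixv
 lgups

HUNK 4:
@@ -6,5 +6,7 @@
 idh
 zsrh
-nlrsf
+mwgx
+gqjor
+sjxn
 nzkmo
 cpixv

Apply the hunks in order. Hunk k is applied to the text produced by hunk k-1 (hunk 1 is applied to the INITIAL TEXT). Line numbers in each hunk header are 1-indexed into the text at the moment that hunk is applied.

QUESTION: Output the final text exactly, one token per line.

Answer: axpjr
dra
ryr
nlsik
krna
idh
zsrh
mwgx
gqjor
sjxn
nzkmo
cpixv
lgups

Derivation:
Hunk 1: at line 1 remove [tlxp,dwgs,nhbj] add [dra,nvw] -> 10 lines: axpjr dra nvw kyg cbdec krna idh zoy cpixv lgups
Hunk 2: at line 1 remove [nvw,kyg,cbdec] add [ryr,nlsik] -> 9 lines: axpjr dra ryr nlsik krna idh zoy cpixv lgups
Hunk 3: at line 5 remove [zoy] add [zsrh,nlrsf,nzkmo] -> 11 lines: axpjr dra ryr nlsik krna idh zsrh nlrsf nzkmo cpixv lgups
Hunk 4: at line 6 remove [nlrsf] add [mwgx,gqjor,sjxn] -> 13 lines: axpjr dra ryr nlsik krna idh zsrh mwgx gqjor sjxn nzkmo cpixv lgups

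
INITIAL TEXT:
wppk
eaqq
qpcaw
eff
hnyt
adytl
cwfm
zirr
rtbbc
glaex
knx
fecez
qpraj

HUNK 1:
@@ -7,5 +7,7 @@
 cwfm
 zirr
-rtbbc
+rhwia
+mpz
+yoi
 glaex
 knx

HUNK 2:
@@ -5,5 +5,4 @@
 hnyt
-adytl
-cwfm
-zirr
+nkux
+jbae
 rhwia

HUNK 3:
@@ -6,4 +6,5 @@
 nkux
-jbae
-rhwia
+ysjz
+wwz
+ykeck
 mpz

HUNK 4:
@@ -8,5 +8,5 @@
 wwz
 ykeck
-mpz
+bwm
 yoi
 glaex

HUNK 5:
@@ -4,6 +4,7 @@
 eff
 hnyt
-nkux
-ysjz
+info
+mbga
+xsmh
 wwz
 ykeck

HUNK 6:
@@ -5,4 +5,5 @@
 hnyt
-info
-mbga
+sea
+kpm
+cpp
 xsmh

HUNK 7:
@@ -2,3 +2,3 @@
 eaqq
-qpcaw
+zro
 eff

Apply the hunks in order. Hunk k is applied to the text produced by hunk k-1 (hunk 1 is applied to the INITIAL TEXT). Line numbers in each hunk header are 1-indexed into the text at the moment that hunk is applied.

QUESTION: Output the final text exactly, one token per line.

Answer: wppk
eaqq
zro
eff
hnyt
sea
kpm
cpp
xsmh
wwz
ykeck
bwm
yoi
glaex
knx
fecez
qpraj

Derivation:
Hunk 1: at line 7 remove [rtbbc] add [rhwia,mpz,yoi] -> 15 lines: wppk eaqq qpcaw eff hnyt adytl cwfm zirr rhwia mpz yoi glaex knx fecez qpraj
Hunk 2: at line 5 remove [adytl,cwfm,zirr] add [nkux,jbae] -> 14 lines: wppk eaqq qpcaw eff hnyt nkux jbae rhwia mpz yoi glaex knx fecez qpraj
Hunk 3: at line 6 remove [jbae,rhwia] add [ysjz,wwz,ykeck] -> 15 lines: wppk eaqq qpcaw eff hnyt nkux ysjz wwz ykeck mpz yoi glaex knx fecez qpraj
Hunk 4: at line 8 remove [mpz] add [bwm] -> 15 lines: wppk eaqq qpcaw eff hnyt nkux ysjz wwz ykeck bwm yoi glaex knx fecez qpraj
Hunk 5: at line 4 remove [nkux,ysjz] add [info,mbga,xsmh] -> 16 lines: wppk eaqq qpcaw eff hnyt info mbga xsmh wwz ykeck bwm yoi glaex knx fecez qpraj
Hunk 6: at line 5 remove [info,mbga] add [sea,kpm,cpp] -> 17 lines: wppk eaqq qpcaw eff hnyt sea kpm cpp xsmh wwz ykeck bwm yoi glaex knx fecez qpraj
Hunk 7: at line 2 remove [qpcaw] add [zro] -> 17 lines: wppk eaqq zro eff hnyt sea kpm cpp xsmh wwz ykeck bwm yoi glaex knx fecez qpraj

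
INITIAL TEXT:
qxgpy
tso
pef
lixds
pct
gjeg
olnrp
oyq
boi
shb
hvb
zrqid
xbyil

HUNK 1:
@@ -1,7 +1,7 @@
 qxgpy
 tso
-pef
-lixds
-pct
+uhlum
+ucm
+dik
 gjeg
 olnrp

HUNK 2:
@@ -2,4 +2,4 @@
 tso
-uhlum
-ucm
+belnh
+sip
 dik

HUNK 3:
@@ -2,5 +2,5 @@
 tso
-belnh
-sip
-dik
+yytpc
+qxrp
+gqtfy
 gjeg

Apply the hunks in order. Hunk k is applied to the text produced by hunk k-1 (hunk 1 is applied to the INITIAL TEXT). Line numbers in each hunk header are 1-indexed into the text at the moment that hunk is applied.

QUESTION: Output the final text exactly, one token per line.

Hunk 1: at line 1 remove [pef,lixds,pct] add [uhlum,ucm,dik] -> 13 lines: qxgpy tso uhlum ucm dik gjeg olnrp oyq boi shb hvb zrqid xbyil
Hunk 2: at line 2 remove [uhlum,ucm] add [belnh,sip] -> 13 lines: qxgpy tso belnh sip dik gjeg olnrp oyq boi shb hvb zrqid xbyil
Hunk 3: at line 2 remove [belnh,sip,dik] add [yytpc,qxrp,gqtfy] -> 13 lines: qxgpy tso yytpc qxrp gqtfy gjeg olnrp oyq boi shb hvb zrqid xbyil

Answer: qxgpy
tso
yytpc
qxrp
gqtfy
gjeg
olnrp
oyq
boi
shb
hvb
zrqid
xbyil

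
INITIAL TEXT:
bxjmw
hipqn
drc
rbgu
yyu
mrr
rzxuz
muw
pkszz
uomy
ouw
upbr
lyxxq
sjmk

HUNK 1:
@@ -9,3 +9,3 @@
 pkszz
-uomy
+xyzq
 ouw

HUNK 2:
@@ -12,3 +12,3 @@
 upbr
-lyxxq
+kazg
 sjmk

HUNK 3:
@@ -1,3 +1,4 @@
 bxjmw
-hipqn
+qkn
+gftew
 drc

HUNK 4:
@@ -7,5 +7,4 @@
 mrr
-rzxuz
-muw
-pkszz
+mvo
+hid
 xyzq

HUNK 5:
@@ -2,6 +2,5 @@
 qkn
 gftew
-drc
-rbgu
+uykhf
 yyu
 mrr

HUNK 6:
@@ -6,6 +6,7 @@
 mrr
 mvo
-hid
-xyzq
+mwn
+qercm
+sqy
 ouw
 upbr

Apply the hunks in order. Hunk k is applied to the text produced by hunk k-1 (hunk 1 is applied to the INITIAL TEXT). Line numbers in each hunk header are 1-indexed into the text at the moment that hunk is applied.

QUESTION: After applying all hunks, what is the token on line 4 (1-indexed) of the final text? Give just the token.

Hunk 1: at line 9 remove [uomy] add [xyzq] -> 14 lines: bxjmw hipqn drc rbgu yyu mrr rzxuz muw pkszz xyzq ouw upbr lyxxq sjmk
Hunk 2: at line 12 remove [lyxxq] add [kazg] -> 14 lines: bxjmw hipqn drc rbgu yyu mrr rzxuz muw pkszz xyzq ouw upbr kazg sjmk
Hunk 3: at line 1 remove [hipqn] add [qkn,gftew] -> 15 lines: bxjmw qkn gftew drc rbgu yyu mrr rzxuz muw pkszz xyzq ouw upbr kazg sjmk
Hunk 4: at line 7 remove [rzxuz,muw,pkszz] add [mvo,hid] -> 14 lines: bxjmw qkn gftew drc rbgu yyu mrr mvo hid xyzq ouw upbr kazg sjmk
Hunk 5: at line 2 remove [drc,rbgu] add [uykhf] -> 13 lines: bxjmw qkn gftew uykhf yyu mrr mvo hid xyzq ouw upbr kazg sjmk
Hunk 6: at line 6 remove [hid,xyzq] add [mwn,qercm,sqy] -> 14 lines: bxjmw qkn gftew uykhf yyu mrr mvo mwn qercm sqy ouw upbr kazg sjmk
Final line 4: uykhf

Answer: uykhf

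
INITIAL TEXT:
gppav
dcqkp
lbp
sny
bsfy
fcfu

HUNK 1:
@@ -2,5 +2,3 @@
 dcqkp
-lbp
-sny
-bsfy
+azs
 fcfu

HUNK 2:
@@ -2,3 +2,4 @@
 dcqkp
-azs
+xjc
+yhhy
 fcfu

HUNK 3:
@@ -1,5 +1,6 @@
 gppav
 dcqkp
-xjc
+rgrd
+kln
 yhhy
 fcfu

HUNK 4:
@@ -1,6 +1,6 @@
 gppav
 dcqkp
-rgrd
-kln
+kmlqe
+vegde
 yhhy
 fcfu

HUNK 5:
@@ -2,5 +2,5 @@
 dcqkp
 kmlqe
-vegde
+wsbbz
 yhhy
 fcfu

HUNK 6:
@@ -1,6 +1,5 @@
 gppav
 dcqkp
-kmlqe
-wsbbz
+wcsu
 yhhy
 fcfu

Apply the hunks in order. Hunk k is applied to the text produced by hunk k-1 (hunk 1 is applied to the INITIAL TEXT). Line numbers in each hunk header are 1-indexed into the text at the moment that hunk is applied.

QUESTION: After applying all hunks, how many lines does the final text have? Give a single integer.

Hunk 1: at line 2 remove [lbp,sny,bsfy] add [azs] -> 4 lines: gppav dcqkp azs fcfu
Hunk 2: at line 2 remove [azs] add [xjc,yhhy] -> 5 lines: gppav dcqkp xjc yhhy fcfu
Hunk 3: at line 1 remove [xjc] add [rgrd,kln] -> 6 lines: gppav dcqkp rgrd kln yhhy fcfu
Hunk 4: at line 1 remove [rgrd,kln] add [kmlqe,vegde] -> 6 lines: gppav dcqkp kmlqe vegde yhhy fcfu
Hunk 5: at line 2 remove [vegde] add [wsbbz] -> 6 lines: gppav dcqkp kmlqe wsbbz yhhy fcfu
Hunk 6: at line 1 remove [kmlqe,wsbbz] add [wcsu] -> 5 lines: gppav dcqkp wcsu yhhy fcfu
Final line count: 5

Answer: 5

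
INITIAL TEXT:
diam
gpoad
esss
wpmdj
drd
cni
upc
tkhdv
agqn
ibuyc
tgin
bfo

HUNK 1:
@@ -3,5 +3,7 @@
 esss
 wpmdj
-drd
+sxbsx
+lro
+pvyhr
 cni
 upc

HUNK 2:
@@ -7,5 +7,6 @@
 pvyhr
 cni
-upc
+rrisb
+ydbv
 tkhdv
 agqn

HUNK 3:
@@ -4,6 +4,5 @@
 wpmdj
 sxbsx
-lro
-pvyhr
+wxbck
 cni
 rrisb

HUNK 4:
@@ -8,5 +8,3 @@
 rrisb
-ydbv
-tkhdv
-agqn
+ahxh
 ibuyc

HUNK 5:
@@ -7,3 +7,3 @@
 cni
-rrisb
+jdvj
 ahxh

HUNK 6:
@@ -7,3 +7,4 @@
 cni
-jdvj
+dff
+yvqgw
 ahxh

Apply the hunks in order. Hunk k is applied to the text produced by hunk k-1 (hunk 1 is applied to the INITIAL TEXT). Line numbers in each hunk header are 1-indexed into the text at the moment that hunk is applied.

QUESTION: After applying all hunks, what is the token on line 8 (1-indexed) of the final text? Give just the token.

Answer: dff

Derivation:
Hunk 1: at line 3 remove [drd] add [sxbsx,lro,pvyhr] -> 14 lines: diam gpoad esss wpmdj sxbsx lro pvyhr cni upc tkhdv agqn ibuyc tgin bfo
Hunk 2: at line 7 remove [upc] add [rrisb,ydbv] -> 15 lines: diam gpoad esss wpmdj sxbsx lro pvyhr cni rrisb ydbv tkhdv agqn ibuyc tgin bfo
Hunk 3: at line 4 remove [lro,pvyhr] add [wxbck] -> 14 lines: diam gpoad esss wpmdj sxbsx wxbck cni rrisb ydbv tkhdv agqn ibuyc tgin bfo
Hunk 4: at line 8 remove [ydbv,tkhdv,agqn] add [ahxh] -> 12 lines: diam gpoad esss wpmdj sxbsx wxbck cni rrisb ahxh ibuyc tgin bfo
Hunk 5: at line 7 remove [rrisb] add [jdvj] -> 12 lines: diam gpoad esss wpmdj sxbsx wxbck cni jdvj ahxh ibuyc tgin bfo
Hunk 6: at line 7 remove [jdvj] add [dff,yvqgw] -> 13 lines: diam gpoad esss wpmdj sxbsx wxbck cni dff yvqgw ahxh ibuyc tgin bfo
Final line 8: dff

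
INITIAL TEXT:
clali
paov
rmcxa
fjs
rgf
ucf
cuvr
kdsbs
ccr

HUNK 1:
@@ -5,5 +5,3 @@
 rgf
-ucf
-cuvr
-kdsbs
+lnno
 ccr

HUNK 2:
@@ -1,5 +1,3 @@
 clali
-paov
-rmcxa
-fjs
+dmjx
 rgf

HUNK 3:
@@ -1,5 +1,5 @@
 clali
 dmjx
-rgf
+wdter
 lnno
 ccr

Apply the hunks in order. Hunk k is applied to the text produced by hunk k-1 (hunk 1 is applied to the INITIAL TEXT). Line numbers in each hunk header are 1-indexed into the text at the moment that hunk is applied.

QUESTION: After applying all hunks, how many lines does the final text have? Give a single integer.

Answer: 5

Derivation:
Hunk 1: at line 5 remove [ucf,cuvr,kdsbs] add [lnno] -> 7 lines: clali paov rmcxa fjs rgf lnno ccr
Hunk 2: at line 1 remove [paov,rmcxa,fjs] add [dmjx] -> 5 lines: clali dmjx rgf lnno ccr
Hunk 3: at line 1 remove [rgf] add [wdter] -> 5 lines: clali dmjx wdter lnno ccr
Final line count: 5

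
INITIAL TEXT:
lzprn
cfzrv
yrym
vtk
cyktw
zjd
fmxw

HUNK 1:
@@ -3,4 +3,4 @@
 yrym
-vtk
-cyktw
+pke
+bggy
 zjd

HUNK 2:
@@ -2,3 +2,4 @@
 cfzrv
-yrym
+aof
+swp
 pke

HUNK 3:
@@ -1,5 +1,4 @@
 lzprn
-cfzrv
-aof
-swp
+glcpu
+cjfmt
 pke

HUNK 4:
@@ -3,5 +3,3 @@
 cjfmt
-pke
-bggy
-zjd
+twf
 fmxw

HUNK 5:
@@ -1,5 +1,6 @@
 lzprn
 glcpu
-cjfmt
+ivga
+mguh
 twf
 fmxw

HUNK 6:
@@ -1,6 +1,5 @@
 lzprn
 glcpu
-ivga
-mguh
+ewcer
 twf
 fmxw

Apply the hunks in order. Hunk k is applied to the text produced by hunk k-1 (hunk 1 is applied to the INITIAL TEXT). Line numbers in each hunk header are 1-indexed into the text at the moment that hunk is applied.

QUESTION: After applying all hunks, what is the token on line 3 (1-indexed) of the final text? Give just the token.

Answer: ewcer

Derivation:
Hunk 1: at line 3 remove [vtk,cyktw] add [pke,bggy] -> 7 lines: lzprn cfzrv yrym pke bggy zjd fmxw
Hunk 2: at line 2 remove [yrym] add [aof,swp] -> 8 lines: lzprn cfzrv aof swp pke bggy zjd fmxw
Hunk 3: at line 1 remove [cfzrv,aof,swp] add [glcpu,cjfmt] -> 7 lines: lzprn glcpu cjfmt pke bggy zjd fmxw
Hunk 4: at line 3 remove [pke,bggy,zjd] add [twf] -> 5 lines: lzprn glcpu cjfmt twf fmxw
Hunk 5: at line 1 remove [cjfmt] add [ivga,mguh] -> 6 lines: lzprn glcpu ivga mguh twf fmxw
Hunk 6: at line 1 remove [ivga,mguh] add [ewcer] -> 5 lines: lzprn glcpu ewcer twf fmxw
Final line 3: ewcer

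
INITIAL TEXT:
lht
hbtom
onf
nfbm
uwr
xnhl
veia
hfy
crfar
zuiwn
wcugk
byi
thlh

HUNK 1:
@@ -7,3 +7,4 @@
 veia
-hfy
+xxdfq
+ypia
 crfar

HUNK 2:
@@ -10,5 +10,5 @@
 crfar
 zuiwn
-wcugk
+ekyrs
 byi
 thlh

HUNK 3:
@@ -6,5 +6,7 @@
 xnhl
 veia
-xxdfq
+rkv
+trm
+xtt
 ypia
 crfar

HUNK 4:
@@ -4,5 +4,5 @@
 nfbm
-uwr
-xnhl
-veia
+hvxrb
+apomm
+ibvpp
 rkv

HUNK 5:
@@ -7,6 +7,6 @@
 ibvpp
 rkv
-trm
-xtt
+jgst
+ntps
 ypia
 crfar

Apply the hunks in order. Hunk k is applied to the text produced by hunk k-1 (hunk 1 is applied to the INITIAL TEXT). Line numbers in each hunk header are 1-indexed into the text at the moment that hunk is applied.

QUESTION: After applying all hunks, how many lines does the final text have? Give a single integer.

Hunk 1: at line 7 remove [hfy] add [xxdfq,ypia] -> 14 lines: lht hbtom onf nfbm uwr xnhl veia xxdfq ypia crfar zuiwn wcugk byi thlh
Hunk 2: at line 10 remove [wcugk] add [ekyrs] -> 14 lines: lht hbtom onf nfbm uwr xnhl veia xxdfq ypia crfar zuiwn ekyrs byi thlh
Hunk 3: at line 6 remove [xxdfq] add [rkv,trm,xtt] -> 16 lines: lht hbtom onf nfbm uwr xnhl veia rkv trm xtt ypia crfar zuiwn ekyrs byi thlh
Hunk 4: at line 4 remove [uwr,xnhl,veia] add [hvxrb,apomm,ibvpp] -> 16 lines: lht hbtom onf nfbm hvxrb apomm ibvpp rkv trm xtt ypia crfar zuiwn ekyrs byi thlh
Hunk 5: at line 7 remove [trm,xtt] add [jgst,ntps] -> 16 lines: lht hbtom onf nfbm hvxrb apomm ibvpp rkv jgst ntps ypia crfar zuiwn ekyrs byi thlh
Final line count: 16

Answer: 16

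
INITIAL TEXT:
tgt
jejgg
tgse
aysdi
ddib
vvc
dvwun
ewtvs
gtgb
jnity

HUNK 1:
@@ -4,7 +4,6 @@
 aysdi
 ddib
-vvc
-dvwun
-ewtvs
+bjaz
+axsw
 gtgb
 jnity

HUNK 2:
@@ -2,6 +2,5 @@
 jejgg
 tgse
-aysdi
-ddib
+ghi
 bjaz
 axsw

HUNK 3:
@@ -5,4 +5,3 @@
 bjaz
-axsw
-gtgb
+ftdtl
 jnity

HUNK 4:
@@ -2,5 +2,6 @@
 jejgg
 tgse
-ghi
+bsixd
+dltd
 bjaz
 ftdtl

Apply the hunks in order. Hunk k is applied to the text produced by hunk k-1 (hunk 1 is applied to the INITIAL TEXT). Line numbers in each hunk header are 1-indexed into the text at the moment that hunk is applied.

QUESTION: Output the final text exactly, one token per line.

Answer: tgt
jejgg
tgse
bsixd
dltd
bjaz
ftdtl
jnity

Derivation:
Hunk 1: at line 4 remove [vvc,dvwun,ewtvs] add [bjaz,axsw] -> 9 lines: tgt jejgg tgse aysdi ddib bjaz axsw gtgb jnity
Hunk 2: at line 2 remove [aysdi,ddib] add [ghi] -> 8 lines: tgt jejgg tgse ghi bjaz axsw gtgb jnity
Hunk 3: at line 5 remove [axsw,gtgb] add [ftdtl] -> 7 lines: tgt jejgg tgse ghi bjaz ftdtl jnity
Hunk 4: at line 2 remove [ghi] add [bsixd,dltd] -> 8 lines: tgt jejgg tgse bsixd dltd bjaz ftdtl jnity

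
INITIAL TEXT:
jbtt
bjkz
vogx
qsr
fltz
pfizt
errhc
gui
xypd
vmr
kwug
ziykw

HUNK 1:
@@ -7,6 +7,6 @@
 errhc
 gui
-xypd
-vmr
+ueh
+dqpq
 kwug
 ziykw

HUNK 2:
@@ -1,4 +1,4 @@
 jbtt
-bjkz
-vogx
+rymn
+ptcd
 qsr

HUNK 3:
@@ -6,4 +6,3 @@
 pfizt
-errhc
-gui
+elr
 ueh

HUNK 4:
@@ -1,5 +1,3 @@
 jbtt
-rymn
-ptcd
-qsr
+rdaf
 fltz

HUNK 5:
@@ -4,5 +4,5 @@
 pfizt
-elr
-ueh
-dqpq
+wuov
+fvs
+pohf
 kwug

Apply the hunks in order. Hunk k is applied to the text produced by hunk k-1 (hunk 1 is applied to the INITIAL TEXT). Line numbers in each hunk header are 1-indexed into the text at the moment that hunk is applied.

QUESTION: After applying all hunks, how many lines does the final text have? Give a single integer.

Hunk 1: at line 7 remove [xypd,vmr] add [ueh,dqpq] -> 12 lines: jbtt bjkz vogx qsr fltz pfizt errhc gui ueh dqpq kwug ziykw
Hunk 2: at line 1 remove [bjkz,vogx] add [rymn,ptcd] -> 12 lines: jbtt rymn ptcd qsr fltz pfizt errhc gui ueh dqpq kwug ziykw
Hunk 3: at line 6 remove [errhc,gui] add [elr] -> 11 lines: jbtt rymn ptcd qsr fltz pfizt elr ueh dqpq kwug ziykw
Hunk 4: at line 1 remove [rymn,ptcd,qsr] add [rdaf] -> 9 lines: jbtt rdaf fltz pfizt elr ueh dqpq kwug ziykw
Hunk 5: at line 4 remove [elr,ueh,dqpq] add [wuov,fvs,pohf] -> 9 lines: jbtt rdaf fltz pfizt wuov fvs pohf kwug ziykw
Final line count: 9

Answer: 9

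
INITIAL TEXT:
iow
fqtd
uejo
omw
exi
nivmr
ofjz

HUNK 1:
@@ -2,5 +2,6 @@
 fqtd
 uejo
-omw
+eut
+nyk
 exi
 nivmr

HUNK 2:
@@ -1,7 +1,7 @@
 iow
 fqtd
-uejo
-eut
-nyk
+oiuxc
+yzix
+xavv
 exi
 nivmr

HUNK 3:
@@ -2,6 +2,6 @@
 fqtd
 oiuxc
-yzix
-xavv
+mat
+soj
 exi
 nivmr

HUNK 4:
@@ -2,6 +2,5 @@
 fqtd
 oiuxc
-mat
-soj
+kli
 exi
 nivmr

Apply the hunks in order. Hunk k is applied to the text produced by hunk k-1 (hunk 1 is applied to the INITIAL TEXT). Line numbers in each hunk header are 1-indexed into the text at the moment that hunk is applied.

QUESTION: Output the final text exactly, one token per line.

Answer: iow
fqtd
oiuxc
kli
exi
nivmr
ofjz

Derivation:
Hunk 1: at line 2 remove [omw] add [eut,nyk] -> 8 lines: iow fqtd uejo eut nyk exi nivmr ofjz
Hunk 2: at line 1 remove [uejo,eut,nyk] add [oiuxc,yzix,xavv] -> 8 lines: iow fqtd oiuxc yzix xavv exi nivmr ofjz
Hunk 3: at line 2 remove [yzix,xavv] add [mat,soj] -> 8 lines: iow fqtd oiuxc mat soj exi nivmr ofjz
Hunk 4: at line 2 remove [mat,soj] add [kli] -> 7 lines: iow fqtd oiuxc kli exi nivmr ofjz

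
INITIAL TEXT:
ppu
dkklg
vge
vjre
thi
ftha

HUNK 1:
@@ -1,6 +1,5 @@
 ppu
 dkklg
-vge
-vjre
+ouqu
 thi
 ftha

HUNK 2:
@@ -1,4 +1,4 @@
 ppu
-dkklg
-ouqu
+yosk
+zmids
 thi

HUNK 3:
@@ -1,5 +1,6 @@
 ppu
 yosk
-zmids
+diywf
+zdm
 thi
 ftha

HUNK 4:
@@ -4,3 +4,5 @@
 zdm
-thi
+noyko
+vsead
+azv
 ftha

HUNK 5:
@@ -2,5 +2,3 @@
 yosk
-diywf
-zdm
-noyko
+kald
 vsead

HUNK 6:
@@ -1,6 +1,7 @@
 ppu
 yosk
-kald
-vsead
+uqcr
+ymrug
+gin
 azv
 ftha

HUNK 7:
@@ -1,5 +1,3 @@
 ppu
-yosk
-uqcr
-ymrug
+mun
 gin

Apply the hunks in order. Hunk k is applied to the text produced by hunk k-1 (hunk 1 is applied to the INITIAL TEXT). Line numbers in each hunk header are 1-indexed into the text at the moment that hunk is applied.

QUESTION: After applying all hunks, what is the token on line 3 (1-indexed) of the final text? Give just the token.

Answer: gin

Derivation:
Hunk 1: at line 1 remove [vge,vjre] add [ouqu] -> 5 lines: ppu dkklg ouqu thi ftha
Hunk 2: at line 1 remove [dkklg,ouqu] add [yosk,zmids] -> 5 lines: ppu yosk zmids thi ftha
Hunk 3: at line 1 remove [zmids] add [diywf,zdm] -> 6 lines: ppu yosk diywf zdm thi ftha
Hunk 4: at line 4 remove [thi] add [noyko,vsead,azv] -> 8 lines: ppu yosk diywf zdm noyko vsead azv ftha
Hunk 5: at line 2 remove [diywf,zdm,noyko] add [kald] -> 6 lines: ppu yosk kald vsead azv ftha
Hunk 6: at line 1 remove [kald,vsead] add [uqcr,ymrug,gin] -> 7 lines: ppu yosk uqcr ymrug gin azv ftha
Hunk 7: at line 1 remove [yosk,uqcr,ymrug] add [mun] -> 5 lines: ppu mun gin azv ftha
Final line 3: gin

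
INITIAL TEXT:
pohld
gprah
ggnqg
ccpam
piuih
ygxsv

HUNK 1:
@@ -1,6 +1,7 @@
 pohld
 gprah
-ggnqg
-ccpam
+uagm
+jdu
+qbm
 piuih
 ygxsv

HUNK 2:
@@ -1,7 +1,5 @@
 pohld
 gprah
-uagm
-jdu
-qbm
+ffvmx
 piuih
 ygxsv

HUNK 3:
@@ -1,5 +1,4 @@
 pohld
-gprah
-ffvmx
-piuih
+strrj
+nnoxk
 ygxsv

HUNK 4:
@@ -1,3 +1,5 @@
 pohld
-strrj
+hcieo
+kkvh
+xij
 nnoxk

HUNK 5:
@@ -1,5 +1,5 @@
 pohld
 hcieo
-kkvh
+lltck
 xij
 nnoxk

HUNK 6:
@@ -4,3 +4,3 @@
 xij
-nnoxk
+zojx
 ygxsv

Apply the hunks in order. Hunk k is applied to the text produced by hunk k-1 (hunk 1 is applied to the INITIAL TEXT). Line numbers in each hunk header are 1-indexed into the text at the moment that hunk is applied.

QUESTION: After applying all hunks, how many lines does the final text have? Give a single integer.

Answer: 6

Derivation:
Hunk 1: at line 1 remove [ggnqg,ccpam] add [uagm,jdu,qbm] -> 7 lines: pohld gprah uagm jdu qbm piuih ygxsv
Hunk 2: at line 1 remove [uagm,jdu,qbm] add [ffvmx] -> 5 lines: pohld gprah ffvmx piuih ygxsv
Hunk 3: at line 1 remove [gprah,ffvmx,piuih] add [strrj,nnoxk] -> 4 lines: pohld strrj nnoxk ygxsv
Hunk 4: at line 1 remove [strrj] add [hcieo,kkvh,xij] -> 6 lines: pohld hcieo kkvh xij nnoxk ygxsv
Hunk 5: at line 1 remove [kkvh] add [lltck] -> 6 lines: pohld hcieo lltck xij nnoxk ygxsv
Hunk 6: at line 4 remove [nnoxk] add [zojx] -> 6 lines: pohld hcieo lltck xij zojx ygxsv
Final line count: 6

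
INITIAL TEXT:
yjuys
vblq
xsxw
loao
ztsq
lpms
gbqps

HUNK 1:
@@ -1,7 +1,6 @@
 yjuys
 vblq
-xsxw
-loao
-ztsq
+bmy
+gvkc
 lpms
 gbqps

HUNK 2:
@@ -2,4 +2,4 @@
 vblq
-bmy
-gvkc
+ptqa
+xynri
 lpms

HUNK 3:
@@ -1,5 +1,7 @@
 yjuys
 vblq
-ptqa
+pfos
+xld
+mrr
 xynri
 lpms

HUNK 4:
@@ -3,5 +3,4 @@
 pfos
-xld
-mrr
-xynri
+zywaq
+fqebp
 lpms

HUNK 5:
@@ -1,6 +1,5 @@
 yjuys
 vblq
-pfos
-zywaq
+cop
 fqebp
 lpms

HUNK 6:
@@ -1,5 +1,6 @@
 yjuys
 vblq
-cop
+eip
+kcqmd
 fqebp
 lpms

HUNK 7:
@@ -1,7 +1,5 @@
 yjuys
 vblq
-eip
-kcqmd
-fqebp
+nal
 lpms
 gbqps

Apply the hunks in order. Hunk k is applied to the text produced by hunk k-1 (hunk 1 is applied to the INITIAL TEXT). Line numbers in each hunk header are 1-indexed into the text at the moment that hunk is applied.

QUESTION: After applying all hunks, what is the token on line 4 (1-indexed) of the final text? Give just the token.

Answer: lpms

Derivation:
Hunk 1: at line 1 remove [xsxw,loao,ztsq] add [bmy,gvkc] -> 6 lines: yjuys vblq bmy gvkc lpms gbqps
Hunk 2: at line 2 remove [bmy,gvkc] add [ptqa,xynri] -> 6 lines: yjuys vblq ptqa xynri lpms gbqps
Hunk 3: at line 1 remove [ptqa] add [pfos,xld,mrr] -> 8 lines: yjuys vblq pfos xld mrr xynri lpms gbqps
Hunk 4: at line 3 remove [xld,mrr,xynri] add [zywaq,fqebp] -> 7 lines: yjuys vblq pfos zywaq fqebp lpms gbqps
Hunk 5: at line 1 remove [pfos,zywaq] add [cop] -> 6 lines: yjuys vblq cop fqebp lpms gbqps
Hunk 6: at line 1 remove [cop] add [eip,kcqmd] -> 7 lines: yjuys vblq eip kcqmd fqebp lpms gbqps
Hunk 7: at line 1 remove [eip,kcqmd,fqebp] add [nal] -> 5 lines: yjuys vblq nal lpms gbqps
Final line 4: lpms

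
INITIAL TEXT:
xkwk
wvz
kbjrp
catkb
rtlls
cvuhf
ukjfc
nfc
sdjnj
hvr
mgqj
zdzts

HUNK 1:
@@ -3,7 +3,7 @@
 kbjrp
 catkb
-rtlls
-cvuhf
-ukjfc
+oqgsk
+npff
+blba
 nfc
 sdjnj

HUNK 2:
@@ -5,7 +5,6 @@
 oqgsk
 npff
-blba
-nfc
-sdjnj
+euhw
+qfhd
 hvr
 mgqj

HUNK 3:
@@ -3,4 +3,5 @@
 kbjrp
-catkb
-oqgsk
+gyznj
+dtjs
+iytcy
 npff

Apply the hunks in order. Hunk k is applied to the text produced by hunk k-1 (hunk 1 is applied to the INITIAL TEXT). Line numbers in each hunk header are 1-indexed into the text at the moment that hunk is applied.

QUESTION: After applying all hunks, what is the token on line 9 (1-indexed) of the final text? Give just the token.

Answer: qfhd

Derivation:
Hunk 1: at line 3 remove [rtlls,cvuhf,ukjfc] add [oqgsk,npff,blba] -> 12 lines: xkwk wvz kbjrp catkb oqgsk npff blba nfc sdjnj hvr mgqj zdzts
Hunk 2: at line 5 remove [blba,nfc,sdjnj] add [euhw,qfhd] -> 11 lines: xkwk wvz kbjrp catkb oqgsk npff euhw qfhd hvr mgqj zdzts
Hunk 3: at line 3 remove [catkb,oqgsk] add [gyznj,dtjs,iytcy] -> 12 lines: xkwk wvz kbjrp gyznj dtjs iytcy npff euhw qfhd hvr mgqj zdzts
Final line 9: qfhd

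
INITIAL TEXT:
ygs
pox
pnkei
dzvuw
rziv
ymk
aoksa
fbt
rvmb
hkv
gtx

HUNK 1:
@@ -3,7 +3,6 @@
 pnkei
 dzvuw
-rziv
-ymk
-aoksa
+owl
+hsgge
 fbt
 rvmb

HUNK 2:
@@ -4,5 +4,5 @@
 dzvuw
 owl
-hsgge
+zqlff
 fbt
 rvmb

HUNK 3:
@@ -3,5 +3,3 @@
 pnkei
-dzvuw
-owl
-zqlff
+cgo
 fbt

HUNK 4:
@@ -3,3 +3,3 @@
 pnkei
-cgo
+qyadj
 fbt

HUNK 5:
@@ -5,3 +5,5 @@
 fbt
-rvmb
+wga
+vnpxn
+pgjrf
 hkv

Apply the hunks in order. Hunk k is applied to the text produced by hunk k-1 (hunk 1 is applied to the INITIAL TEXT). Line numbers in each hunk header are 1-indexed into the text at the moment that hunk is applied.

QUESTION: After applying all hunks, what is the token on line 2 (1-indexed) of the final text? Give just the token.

Hunk 1: at line 3 remove [rziv,ymk,aoksa] add [owl,hsgge] -> 10 lines: ygs pox pnkei dzvuw owl hsgge fbt rvmb hkv gtx
Hunk 2: at line 4 remove [hsgge] add [zqlff] -> 10 lines: ygs pox pnkei dzvuw owl zqlff fbt rvmb hkv gtx
Hunk 3: at line 3 remove [dzvuw,owl,zqlff] add [cgo] -> 8 lines: ygs pox pnkei cgo fbt rvmb hkv gtx
Hunk 4: at line 3 remove [cgo] add [qyadj] -> 8 lines: ygs pox pnkei qyadj fbt rvmb hkv gtx
Hunk 5: at line 5 remove [rvmb] add [wga,vnpxn,pgjrf] -> 10 lines: ygs pox pnkei qyadj fbt wga vnpxn pgjrf hkv gtx
Final line 2: pox

Answer: pox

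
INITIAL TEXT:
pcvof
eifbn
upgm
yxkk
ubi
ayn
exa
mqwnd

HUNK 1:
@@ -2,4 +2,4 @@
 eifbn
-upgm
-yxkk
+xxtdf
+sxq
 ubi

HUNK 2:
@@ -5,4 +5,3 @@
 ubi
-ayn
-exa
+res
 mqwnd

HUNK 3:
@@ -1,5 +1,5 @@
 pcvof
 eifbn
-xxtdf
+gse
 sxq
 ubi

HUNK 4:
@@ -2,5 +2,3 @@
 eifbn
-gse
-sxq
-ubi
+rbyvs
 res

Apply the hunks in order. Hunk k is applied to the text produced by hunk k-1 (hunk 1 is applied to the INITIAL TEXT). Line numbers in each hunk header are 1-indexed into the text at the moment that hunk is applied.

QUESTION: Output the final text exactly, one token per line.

Answer: pcvof
eifbn
rbyvs
res
mqwnd

Derivation:
Hunk 1: at line 2 remove [upgm,yxkk] add [xxtdf,sxq] -> 8 lines: pcvof eifbn xxtdf sxq ubi ayn exa mqwnd
Hunk 2: at line 5 remove [ayn,exa] add [res] -> 7 lines: pcvof eifbn xxtdf sxq ubi res mqwnd
Hunk 3: at line 1 remove [xxtdf] add [gse] -> 7 lines: pcvof eifbn gse sxq ubi res mqwnd
Hunk 4: at line 2 remove [gse,sxq,ubi] add [rbyvs] -> 5 lines: pcvof eifbn rbyvs res mqwnd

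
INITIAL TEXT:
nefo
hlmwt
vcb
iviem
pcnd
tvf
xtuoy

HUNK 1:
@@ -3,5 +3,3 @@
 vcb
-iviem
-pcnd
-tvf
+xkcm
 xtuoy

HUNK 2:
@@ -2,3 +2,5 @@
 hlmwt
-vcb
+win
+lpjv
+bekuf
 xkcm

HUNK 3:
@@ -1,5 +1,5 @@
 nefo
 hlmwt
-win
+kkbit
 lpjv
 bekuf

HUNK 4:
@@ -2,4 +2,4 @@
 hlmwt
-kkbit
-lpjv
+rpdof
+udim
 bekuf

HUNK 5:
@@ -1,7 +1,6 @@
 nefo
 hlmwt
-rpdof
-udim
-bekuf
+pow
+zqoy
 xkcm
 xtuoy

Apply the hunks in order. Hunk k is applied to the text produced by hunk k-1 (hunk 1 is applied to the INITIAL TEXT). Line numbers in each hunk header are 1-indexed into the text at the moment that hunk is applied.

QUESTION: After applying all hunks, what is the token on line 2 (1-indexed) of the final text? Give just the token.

Hunk 1: at line 3 remove [iviem,pcnd,tvf] add [xkcm] -> 5 lines: nefo hlmwt vcb xkcm xtuoy
Hunk 2: at line 2 remove [vcb] add [win,lpjv,bekuf] -> 7 lines: nefo hlmwt win lpjv bekuf xkcm xtuoy
Hunk 3: at line 1 remove [win] add [kkbit] -> 7 lines: nefo hlmwt kkbit lpjv bekuf xkcm xtuoy
Hunk 4: at line 2 remove [kkbit,lpjv] add [rpdof,udim] -> 7 lines: nefo hlmwt rpdof udim bekuf xkcm xtuoy
Hunk 5: at line 1 remove [rpdof,udim,bekuf] add [pow,zqoy] -> 6 lines: nefo hlmwt pow zqoy xkcm xtuoy
Final line 2: hlmwt

Answer: hlmwt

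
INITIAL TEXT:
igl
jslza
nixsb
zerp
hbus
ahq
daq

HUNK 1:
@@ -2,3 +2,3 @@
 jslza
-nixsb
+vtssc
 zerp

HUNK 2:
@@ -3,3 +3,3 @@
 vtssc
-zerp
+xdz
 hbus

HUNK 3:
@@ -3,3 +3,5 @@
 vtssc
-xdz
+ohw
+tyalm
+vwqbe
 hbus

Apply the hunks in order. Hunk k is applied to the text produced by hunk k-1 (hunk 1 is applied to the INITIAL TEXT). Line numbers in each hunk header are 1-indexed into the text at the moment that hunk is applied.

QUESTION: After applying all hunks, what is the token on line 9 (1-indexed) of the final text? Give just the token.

Hunk 1: at line 2 remove [nixsb] add [vtssc] -> 7 lines: igl jslza vtssc zerp hbus ahq daq
Hunk 2: at line 3 remove [zerp] add [xdz] -> 7 lines: igl jslza vtssc xdz hbus ahq daq
Hunk 3: at line 3 remove [xdz] add [ohw,tyalm,vwqbe] -> 9 lines: igl jslza vtssc ohw tyalm vwqbe hbus ahq daq
Final line 9: daq

Answer: daq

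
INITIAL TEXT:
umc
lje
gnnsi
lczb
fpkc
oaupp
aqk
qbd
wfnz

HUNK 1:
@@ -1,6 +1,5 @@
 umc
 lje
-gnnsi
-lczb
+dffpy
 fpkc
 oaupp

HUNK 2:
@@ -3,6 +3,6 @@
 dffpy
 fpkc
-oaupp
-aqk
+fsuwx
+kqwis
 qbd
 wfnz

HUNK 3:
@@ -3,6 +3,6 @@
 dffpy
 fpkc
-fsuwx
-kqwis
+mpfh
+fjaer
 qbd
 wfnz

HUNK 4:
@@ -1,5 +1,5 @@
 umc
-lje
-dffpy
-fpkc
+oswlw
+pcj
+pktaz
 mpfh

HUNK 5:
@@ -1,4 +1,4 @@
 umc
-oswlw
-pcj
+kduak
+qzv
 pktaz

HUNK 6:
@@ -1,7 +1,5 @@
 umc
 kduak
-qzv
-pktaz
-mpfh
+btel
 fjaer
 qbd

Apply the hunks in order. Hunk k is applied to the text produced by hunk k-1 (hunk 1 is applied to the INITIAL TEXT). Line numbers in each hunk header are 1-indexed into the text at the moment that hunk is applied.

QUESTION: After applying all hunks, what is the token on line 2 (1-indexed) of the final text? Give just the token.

Hunk 1: at line 1 remove [gnnsi,lczb] add [dffpy] -> 8 lines: umc lje dffpy fpkc oaupp aqk qbd wfnz
Hunk 2: at line 3 remove [oaupp,aqk] add [fsuwx,kqwis] -> 8 lines: umc lje dffpy fpkc fsuwx kqwis qbd wfnz
Hunk 3: at line 3 remove [fsuwx,kqwis] add [mpfh,fjaer] -> 8 lines: umc lje dffpy fpkc mpfh fjaer qbd wfnz
Hunk 4: at line 1 remove [lje,dffpy,fpkc] add [oswlw,pcj,pktaz] -> 8 lines: umc oswlw pcj pktaz mpfh fjaer qbd wfnz
Hunk 5: at line 1 remove [oswlw,pcj] add [kduak,qzv] -> 8 lines: umc kduak qzv pktaz mpfh fjaer qbd wfnz
Hunk 6: at line 1 remove [qzv,pktaz,mpfh] add [btel] -> 6 lines: umc kduak btel fjaer qbd wfnz
Final line 2: kduak

Answer: kduak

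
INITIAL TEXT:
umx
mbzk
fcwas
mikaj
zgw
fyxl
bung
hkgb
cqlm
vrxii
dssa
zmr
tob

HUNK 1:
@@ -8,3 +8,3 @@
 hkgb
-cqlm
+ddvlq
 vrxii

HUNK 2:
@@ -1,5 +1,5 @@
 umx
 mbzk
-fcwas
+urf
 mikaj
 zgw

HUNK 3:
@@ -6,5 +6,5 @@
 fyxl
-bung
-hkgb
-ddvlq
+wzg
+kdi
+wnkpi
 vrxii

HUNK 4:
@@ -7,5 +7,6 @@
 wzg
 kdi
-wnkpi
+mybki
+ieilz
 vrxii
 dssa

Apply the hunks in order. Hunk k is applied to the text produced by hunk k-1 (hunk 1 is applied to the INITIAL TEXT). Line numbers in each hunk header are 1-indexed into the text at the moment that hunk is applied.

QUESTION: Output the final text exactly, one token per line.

Answer: umx
mbzk
urf
mikaj
zgw
fyxl
wzg
kdi
mybki
ieilz
vrxii
dssa
zmr
tob

Derivation:
Hunk 1: at line 8 remove [cqlm] add [ddvlq] -> 13 lines: umx mbzk fcwas mikaj zgw fyxl bung hkgb ddvlq vrxii dssa zmr tob
Hunk 2: at line 1 remove [fcwas] add [urf] -> 13 lines: umx mbzk urf mikaj zgw fyxl bung hkgb ddvlq vrxii dssa zmr tob
Hunk 3: at line 6 remove [bung,hkgb,ddvlq] add [wzg,kdi,wnkpi] -> 13 lines: umx mbzk urf mikaj zgw fyxl wzg kdi wnkpi vrxii dssa zmr tob
Hunk 4: at line 7 remove [wnkpi] add [mybki,ieilz] -> 14 lines: umx mbzk urf mikaj zgw fyxl wzg kdi mybki ieilz vrxii dssa zmr tob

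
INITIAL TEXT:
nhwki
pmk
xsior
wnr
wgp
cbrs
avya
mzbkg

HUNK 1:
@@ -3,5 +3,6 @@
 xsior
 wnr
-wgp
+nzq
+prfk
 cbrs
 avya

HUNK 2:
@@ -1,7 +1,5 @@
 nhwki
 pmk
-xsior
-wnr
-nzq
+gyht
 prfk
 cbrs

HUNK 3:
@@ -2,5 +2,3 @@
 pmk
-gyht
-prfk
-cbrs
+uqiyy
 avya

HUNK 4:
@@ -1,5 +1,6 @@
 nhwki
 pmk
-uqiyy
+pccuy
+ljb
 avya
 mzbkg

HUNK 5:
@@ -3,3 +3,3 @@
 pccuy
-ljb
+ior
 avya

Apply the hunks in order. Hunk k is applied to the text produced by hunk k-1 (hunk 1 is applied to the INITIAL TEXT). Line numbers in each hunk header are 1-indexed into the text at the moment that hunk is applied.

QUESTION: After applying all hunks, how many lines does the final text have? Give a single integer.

Hunk 1: at line 3 remove [wgp] add [nzq,prfk] -> 9 lines: nhwki pmk xsior wnr nzq prfk cbrs avya mzbkg
Hunk 2: at line 1 remove [xsior,wnr,nzq] add [gyht] -> 7 lines: nhwki pmk gyht prfk cbrs avya mzbkg
Hunk 3: at line 2 remove [gyht,prfk,cbrs] add [uqiyy] -> 5 lines: nhwki pmk uqiyy avya mzbkg
Hunk 4: at line 1 remove [uqiyy] add [pccuy,ljb] -> 6 lines: nhwki pmk pccuy ljb avya mzbkg
Hunk 5: at line 3 remove [ljb] add [ior] -> 6 lines: nhwki pmk pccuy ior avya mzbkg
Final line count: 6

Answer: 6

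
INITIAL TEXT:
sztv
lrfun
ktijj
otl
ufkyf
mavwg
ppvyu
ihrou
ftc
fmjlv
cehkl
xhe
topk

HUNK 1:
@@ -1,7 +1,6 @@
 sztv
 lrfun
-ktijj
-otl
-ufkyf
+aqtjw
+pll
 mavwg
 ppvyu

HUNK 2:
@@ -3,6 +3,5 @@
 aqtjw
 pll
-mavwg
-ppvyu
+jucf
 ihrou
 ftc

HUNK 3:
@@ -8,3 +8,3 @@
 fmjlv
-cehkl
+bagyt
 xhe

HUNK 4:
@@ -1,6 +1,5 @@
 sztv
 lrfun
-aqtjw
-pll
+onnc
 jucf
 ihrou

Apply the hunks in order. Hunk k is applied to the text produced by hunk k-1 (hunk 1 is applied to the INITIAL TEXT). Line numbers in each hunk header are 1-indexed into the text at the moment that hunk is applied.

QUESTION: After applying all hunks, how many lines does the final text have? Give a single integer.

Answer: 10

Derivation:
Hunk 1: at line 1 remove [ktijj,otl,ufkyf] add [aqtjw,pll] -> 12 lines: sztv lrfun aqtjw pll mavwg ppvyu ihrou ftc fmjlv cehkl xhe topk
Hunk 2: at line 3 remove [mavwg,ppvyu] add [jucf] -> 11 lines: sztv lrfun aqtjw pll jucf ihrou ftc fmjlv cehkl xhe topk
Hunk 3: at line 8 remove [cehkl] add [bagyt] -> 11 lines: sztv lrfun aqtjw pll jucf ihrou ftc fmjlv bagyt xhe topk
Hunk 4: at line 1 remove [aqtjw,pll] add [onnc] -> 10 lines: sztv lrfun onnc jucf ihrou ftc fmjlv bagyt xhe topk
Final line count: 10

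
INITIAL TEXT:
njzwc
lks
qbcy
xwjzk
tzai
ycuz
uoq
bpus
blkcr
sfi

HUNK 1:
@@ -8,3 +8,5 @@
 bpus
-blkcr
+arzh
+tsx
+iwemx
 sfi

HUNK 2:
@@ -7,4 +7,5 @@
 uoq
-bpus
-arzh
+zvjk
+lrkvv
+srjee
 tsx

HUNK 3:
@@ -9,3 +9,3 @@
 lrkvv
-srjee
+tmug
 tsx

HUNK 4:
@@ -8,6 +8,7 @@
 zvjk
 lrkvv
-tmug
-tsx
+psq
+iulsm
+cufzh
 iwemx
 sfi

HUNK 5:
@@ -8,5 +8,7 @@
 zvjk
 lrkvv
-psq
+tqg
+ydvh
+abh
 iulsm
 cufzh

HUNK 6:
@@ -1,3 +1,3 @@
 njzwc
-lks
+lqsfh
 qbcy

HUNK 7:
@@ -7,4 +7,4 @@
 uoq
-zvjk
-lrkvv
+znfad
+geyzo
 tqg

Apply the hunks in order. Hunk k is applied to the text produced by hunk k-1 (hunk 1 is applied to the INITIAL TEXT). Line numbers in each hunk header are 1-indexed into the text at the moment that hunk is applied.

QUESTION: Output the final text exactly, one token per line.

Answer: njzwc
lqsfh
qbcy
xwjzk
tzai
ycuz
uoq
znfad
geyzo
tqg
ydvh
abh
iulsm
cufzh
iwemx
sfi

Derivation:
Hunk 1: at line 8 remove [blkcr] add [arzh,tsx,iwemx] -> 12 lines: njzwc lks qbcy xwjzk tzai ycuz uoq bpus arzh tsx iwemx sfi
Hunk 2: at line 7 remove [bpus,arzh] add [zvjk,lrkvv,srjee] -> 13 lines: njzwc lks qbcy xwjzk tzai ycuz uoq zvjk lrkvv srjee tsx iwemx sfi
Hunk 3: at line 9 remove [srjee] add [tmug] -> 13 lines: njzwc lks qbcy xwjzk tzai ycuz uoq zvjk lrkvv tmug tsx iwemx sfi
Hunk 4: at line 8 remove [tmug,tsx] add [psq,iulsm,cufzh] -> 14 lines: njzwc lks qbcy xwjzk tzai ycuz uoq zvjk lrkvv psq iulsm cufzh iwemx sfi
Hunk 5: at line 8 remove [psq] add [tqg,ydvh,abh] -> 16 lines: njzwc lks qbcy xwjzk tzai ycuz uoq zvjk lrkvv tqg ydvh abh iulsm cufzh iwemx sfi
Hunk 6: at line 1 remove [lks] add [lqsfh] -> 16 lines: njzwc lqsfh qbcy xwjzk tzai ycuz uoq zvjk lrkvv tqg ydvh abh iulsm cufzh iwemx sfi
Hunk 7: at line 7 remove [zvjk,lrkvv] add [znfad,geyzo] -> 16 lines: njzwc lqsfh qbcy xwjzk tzai ycuz uoq znfad geyzo tqg ydvh abh iulsm cufzh iwemx sfi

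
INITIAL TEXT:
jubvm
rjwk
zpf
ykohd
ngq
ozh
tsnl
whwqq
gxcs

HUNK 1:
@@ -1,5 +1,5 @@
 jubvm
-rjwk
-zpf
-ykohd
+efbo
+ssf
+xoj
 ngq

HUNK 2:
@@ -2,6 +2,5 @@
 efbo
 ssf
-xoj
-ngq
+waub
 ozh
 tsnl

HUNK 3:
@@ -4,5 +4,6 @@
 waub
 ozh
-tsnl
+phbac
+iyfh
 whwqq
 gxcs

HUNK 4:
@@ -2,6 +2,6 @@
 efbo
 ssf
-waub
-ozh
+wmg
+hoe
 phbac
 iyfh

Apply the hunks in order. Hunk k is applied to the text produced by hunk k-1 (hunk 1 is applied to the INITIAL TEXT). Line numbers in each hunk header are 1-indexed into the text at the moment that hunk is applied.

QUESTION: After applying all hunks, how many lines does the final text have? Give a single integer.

Hunk 1: at line 1 remove [rjwk,zpf,ykohd] add [efbo,ssf,xoj] -> 9 lines: jubvm efbo ssf xoj ngq ozh tsnl whwqq gxcs
Hunk 2: at line 2 remove [xoj,ngq] add [waub] -> 8 lines: jubvm efbo ssf waub ozh tsnl whwqq gxcs
Hunk 3: at line 4 remove [tsnl] add [phbac,iyfh] -> 9 lines: jubvm efbo ssf waub ozh phbac iyfh whwqq gxcs
Hunk 4: at line 2 remove [waub,ozh] add [wmg,hoe] -> 9 lines: jubvm efbo ssf wmg hoe phbac iyfh whwqq gxcs
Final line count: 9

Answer: 9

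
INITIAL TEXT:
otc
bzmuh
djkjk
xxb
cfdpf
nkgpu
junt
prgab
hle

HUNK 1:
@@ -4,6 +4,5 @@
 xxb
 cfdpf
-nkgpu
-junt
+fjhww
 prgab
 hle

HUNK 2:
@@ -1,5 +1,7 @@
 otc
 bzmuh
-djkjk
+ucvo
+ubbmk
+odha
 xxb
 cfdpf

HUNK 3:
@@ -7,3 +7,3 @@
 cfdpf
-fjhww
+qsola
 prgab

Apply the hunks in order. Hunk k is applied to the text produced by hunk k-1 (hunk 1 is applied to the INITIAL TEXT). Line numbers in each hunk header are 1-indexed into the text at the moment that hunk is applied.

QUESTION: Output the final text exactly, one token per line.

Hunk 1: at line 4 remove [nkgpu,junt] add [fjhww] -> 8 lines: otc bzmuh djkjk xxb cfdpf fjhww prgab hle
Hunk 2: at line 1 remove [djkjk] add [ucvo,ubbmk,odha] -> 10 lines: otc bzmuh ucvo ubbmk odha xxb cfdpf fjhww prgab hle
Hunk 3: at line 7 remove [fjhww] add [qsola] -> 10 lines: otc bzmuh ucvo ubbmk odha xxb cfdpf qsola prgab hle

Answer: otc
bzmuh
ucvo
ubbmk
odha
xxb
cfdpf
qsola
prgab
hle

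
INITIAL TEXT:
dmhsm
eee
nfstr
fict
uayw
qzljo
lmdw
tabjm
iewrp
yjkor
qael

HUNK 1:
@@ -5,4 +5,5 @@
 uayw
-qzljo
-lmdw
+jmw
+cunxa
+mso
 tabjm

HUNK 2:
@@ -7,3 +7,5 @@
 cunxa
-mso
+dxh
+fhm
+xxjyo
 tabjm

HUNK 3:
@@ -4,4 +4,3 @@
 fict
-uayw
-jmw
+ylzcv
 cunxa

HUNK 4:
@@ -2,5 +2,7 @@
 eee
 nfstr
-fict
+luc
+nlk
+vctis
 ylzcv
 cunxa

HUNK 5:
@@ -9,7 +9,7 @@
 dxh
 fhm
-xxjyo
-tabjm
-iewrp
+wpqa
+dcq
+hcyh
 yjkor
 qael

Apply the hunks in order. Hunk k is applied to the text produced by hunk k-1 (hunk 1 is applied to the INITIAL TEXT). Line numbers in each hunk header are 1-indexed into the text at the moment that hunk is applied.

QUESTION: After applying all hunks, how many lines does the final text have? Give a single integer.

Hunk 1: at line 5 remove [qzljo,lmdw] add [jmw,cunxa,mso] -> 12 lines: dmhsm eee nfstr fict uayw jmw cunxa mso tabjm iewrp yjkor qael
Hunk 2: at line 7 remove [mso] add [dxh,fhm,xxjyo] -> 14 lines: dmhsm eee nfstr fict uayw jmw cunxa dxh fhm xxjyo tabjm iewrp yjkor qael
Hunk 3: at line 4 remove [uayw,jmw] add [ylzcv] -> 13 lines: dmhsm eee nfstr fict ylzcv cunxa dxh fhm xxjyo tabjm iewrp yjkor qael
Hunk 4: at line 2 remove [fict] add [luc,nlk,vctis] -> 15 lines: dmhsm eee nfstr luc nlk vctis ylzcv cunxa dxh fhm xxjyo tabjm iewrp yjkor qael
Hunk 5: at line 9 remove [xxjyo,tabjm,iewrp] add [wpqa,dcq,hcyh] -> 15 lines: dmhsm eee nfstr luc nlk vctis ylzcv cunxa dxh fhm wpqa dcq hcyh yjkor qael
Final line count: 15

Answer: 15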